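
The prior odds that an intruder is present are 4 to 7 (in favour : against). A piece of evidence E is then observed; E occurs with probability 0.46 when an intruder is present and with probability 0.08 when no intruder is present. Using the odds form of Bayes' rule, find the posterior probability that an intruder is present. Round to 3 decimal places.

Prior odds = 4/7 = 0.57143. In log-odds, ln(0.57143) = -0.55962.
Add log likelihood ratio: ln(5.7500) = 1.7492.
Posterior log-odds = 1.1896, so posterior odds = exp(1.1896) = 3.2857. Converting, P(H|E) = 3.2857/4.2857 = 0.767.

Posterior probability ≈ 0.767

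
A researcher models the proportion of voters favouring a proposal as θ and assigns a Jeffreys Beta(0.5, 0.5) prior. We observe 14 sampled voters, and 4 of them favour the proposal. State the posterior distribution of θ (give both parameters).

Observing 4 successes and 10 failures updates Beta(0.5, 0.5) by adding the success and failure counts to the two shape parameters: α = 0.5+4 = 4.5, β = 0.5+10 = 10.5.

Posterior: Beta(4.5, 10.5)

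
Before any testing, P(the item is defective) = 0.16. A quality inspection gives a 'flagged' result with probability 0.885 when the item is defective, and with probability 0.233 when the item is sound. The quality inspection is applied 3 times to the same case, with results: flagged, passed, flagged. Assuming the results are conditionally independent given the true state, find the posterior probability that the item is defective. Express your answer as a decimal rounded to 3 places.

Posterior P(H) ≈ 0.292

With H the event that the item is defective, the joint likelihood of the observed sequence is P(data|H) = 0.885·0.115·0.885 = 0.090071 and P(data|¬H) = 0.233·0.767·0.233 = 0.041640.
Bayes: P(H|data) = 0.16·0.090071 / (0.16·0.090071 + 0.84·0.041640) = 0.014411/0.049389 = 0.2918.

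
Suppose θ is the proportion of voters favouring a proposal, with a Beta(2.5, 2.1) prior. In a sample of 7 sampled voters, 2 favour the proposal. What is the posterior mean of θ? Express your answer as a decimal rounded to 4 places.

The binomial likelihood is conjugate to the Beta prior: with 2 successes and 5 failures, the posterior is Beta(2.5+2, 2.1+5) = Beta(4.5, 7.1).
Posterior mean = α/(α+β) = 4.5/11.6 = 0.3879.

Posterior mean ≈ 0.3879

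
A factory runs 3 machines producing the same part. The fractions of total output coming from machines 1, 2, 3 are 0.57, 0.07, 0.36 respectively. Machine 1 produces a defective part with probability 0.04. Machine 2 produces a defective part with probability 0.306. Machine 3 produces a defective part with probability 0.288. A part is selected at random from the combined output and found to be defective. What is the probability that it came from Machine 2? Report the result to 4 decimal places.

Posterior probability ≈ 0.1448

Tabulate prior·likelihood by source: [1] prior 0.57, lik 0.04, product 0.02280; [2] prior 0.07, lik 0.306, product 0.02142; [3] prior 0.36, lik 0.288, product 0.1037.
Normalizing constant = 0.14790; the posterior for Machine 2 is its product over the sum, 0.02142/0.14790 = 0.1448.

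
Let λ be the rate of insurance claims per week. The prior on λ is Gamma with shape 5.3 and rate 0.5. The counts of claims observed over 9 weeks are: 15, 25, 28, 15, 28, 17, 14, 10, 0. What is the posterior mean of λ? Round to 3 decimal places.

The Poisson likelihood adds the total count to the shape and the number of exposure periods to the rate. Here ∑xᵢ = 152 and n = 9, so shape 5.3→157.3 and rate 0.5→9.5.
E[λ | data] = 157.3/9.5 = 16.558.

Posterior mean ≈ 16.558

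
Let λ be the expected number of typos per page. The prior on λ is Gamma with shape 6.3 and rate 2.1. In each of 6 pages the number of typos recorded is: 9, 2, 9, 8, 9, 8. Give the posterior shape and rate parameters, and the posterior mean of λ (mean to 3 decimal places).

Posterior: Gamma(shape=51.3, rate=8.1); mean ≈ 6.333

The Poisson likelihood adds the total count to the shape and the number of exposure periods to the rate. Here ∑xᵢ = 45 and n = 6, so shape 6.3→51.3 and rate 2.1→8.1.
Posterior mean = shape/rate = 51.3/8.1 = 6.333.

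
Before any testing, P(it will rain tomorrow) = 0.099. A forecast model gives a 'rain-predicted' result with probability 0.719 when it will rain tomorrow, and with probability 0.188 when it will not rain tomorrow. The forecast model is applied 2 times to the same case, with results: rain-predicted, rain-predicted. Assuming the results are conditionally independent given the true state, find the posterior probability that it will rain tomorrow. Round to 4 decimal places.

With H the event that it will rain tomorrow, the joint likelihood of the observed sequence is P(data|H) = 0.719·0.719 = 0.51696 and P(data|¬H) = 0.188·0.188 = 0.035344.
Bayes: P(H|data) = 0.099·0.51696 / (0.099·0.51696 + 0.901·0.035344) = 0.051179/0.083024 = 0.6164.

Posterior P(H) ≈ 0.6164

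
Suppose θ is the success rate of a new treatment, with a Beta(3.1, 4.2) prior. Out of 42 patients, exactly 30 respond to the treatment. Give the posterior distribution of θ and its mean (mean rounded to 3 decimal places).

Observing 30 successes and 12 failures updates Beta(3.1, 4.2) by adding the success and failure counts to the two shape parameters: α = 3.1+30 = 33.1, β = 4.2+12 = 16.2.
Posterior mean = α/(α+β) = 33.1/49.3 = 0.671.

Posterior: Beta(33.1, 16.2); mean ≈ 0.671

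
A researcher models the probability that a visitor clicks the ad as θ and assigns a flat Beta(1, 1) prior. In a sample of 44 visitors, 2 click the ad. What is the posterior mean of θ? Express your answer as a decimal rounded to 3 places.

Posterior mean ≈ 0.065

The binomial likelihood is conjugate to the Beta prior: with 2 successes and 42 failures, the posterior is Beta(1+2, 1+42) = Beta(3, 43).
Posterior mean = α/(α+β) = 3/46 = 0.065.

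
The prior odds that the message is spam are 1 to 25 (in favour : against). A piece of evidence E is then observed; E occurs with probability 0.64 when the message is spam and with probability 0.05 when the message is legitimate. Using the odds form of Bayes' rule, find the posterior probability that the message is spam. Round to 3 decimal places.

Posterior probability ≈ 0.339

Prior odds = 1/25 = 0.040000. In log-odds, ln(0.040000) = -3.2189.
Add log likelihood ratio: ln(12.800) = 2.5494.
Posterior log-odds = -0.66943, so posterior odds = exp(-0.66943) = 0.51200. Converting, P(H|E) = 0.51200/1.5120 = 0.339.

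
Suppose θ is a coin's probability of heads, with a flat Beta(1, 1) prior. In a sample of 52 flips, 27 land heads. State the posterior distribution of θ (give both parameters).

Posterior: Beta(28, 26)

The binomial likelihood is conjugate to the Beta prior: with 27 successes and 25 failures, the posterior is Beta(1+27, 1+25) = Beta(28, 26).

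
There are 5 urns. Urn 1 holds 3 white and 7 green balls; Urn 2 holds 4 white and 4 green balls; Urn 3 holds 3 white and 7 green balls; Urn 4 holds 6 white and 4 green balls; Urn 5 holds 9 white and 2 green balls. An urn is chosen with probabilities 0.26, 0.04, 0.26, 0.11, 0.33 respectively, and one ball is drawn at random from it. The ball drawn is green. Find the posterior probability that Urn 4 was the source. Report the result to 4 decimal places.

Posterior probability ≈ 0.0902

Tabulate prior·likelihood by source: [1] prior 0.26, lik 0.7, product 0.1820; [2] prior 0.04, lik 0.5, product 0.02000; [3] prior 0.26, lik 0.7, product 0.1820; [4] prior 0.11, lik 0.4, product 0.04400; [5] prior 0.33, lik 0.1818, product 0.06000.
Normalizing constant = 0.48800; the posterior for Urn 4 is its product over the sum, 0.04400/0.48800 = 0.0902.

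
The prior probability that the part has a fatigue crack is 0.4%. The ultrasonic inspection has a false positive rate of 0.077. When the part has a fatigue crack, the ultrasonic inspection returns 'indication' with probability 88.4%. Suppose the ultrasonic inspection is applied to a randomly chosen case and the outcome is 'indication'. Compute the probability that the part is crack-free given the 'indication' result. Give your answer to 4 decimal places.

P(¬H | E) ≈ 0.9559

Let H be the event that the part has a fatigue crack. P(H) = 0.004, so P(¬H) = 0.996. With E the 'indication' result, P(E|H) = 0.884 and P(E|¬H) = 0.077.
P(E) = 0.884·0.004 + 0.077·0.996 = 0.0035360 + 0.076692 = 0.080228.
By Bayes' theorem, P(H|E) = 0.0035360 / 0.080228 = 0.0441. Hence P(¬H|E) = 1 − 0.0441 = 0.9559.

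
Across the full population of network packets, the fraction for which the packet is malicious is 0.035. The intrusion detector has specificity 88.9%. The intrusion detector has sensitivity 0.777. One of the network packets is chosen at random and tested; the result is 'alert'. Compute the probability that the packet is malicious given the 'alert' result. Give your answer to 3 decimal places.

Write H for 'the packet is malicious'. Prior odds H:¬H = 0.035/0.965 = 0.036269. For the 'alert' outcome, the likelihood ratio is 0.777/0.111 = 7.0000.
Posterior odds = 0.036269 × 7.0000 = 0.25389, so P(H|E) = 0.25389/(1+0.25389) = 0.202.

P(H | E) ≈ 0.202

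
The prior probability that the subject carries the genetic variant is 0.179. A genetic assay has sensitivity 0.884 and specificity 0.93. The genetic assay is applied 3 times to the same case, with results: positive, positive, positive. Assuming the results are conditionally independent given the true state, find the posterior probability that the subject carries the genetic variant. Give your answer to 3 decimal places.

Let H be the event that the subject carries the genetic variant; start with P(H) = 0.179. P('positive'|H) = 0.884, P('positive'|¬H) = 0.07.
Update on result 1 ('positive'): P(H) ← 0.884·0.1790 / (0.884·0.1790 + 0.07·0.8210) = 0.15824/0.21571 = 0.7336.
Update on result 2 ('positive'): P(H) ← 0.884·0.7336 / (0.884·0.7336 + 0.07·0.2664) = 0.64848/0.66713 = 0.9720.
Update on result 3 ('positive'): P(H) ← 0.884·0.9720 / (0.884·0.9720 + 0.07·0.0280) = 0.85929/0.86124 = 0.9977.

Posterior P(H) ≈ 0.998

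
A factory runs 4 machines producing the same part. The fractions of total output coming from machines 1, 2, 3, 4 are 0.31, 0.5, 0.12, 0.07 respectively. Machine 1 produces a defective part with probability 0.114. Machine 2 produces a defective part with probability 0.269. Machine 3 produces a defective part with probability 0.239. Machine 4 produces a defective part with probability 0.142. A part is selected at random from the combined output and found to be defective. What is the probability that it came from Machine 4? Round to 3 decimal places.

Posterior probability ≈ 0.048

P(defective|M1) = 0.114; P(defective|M2) = 0.269; P(defective|M3) = 0.239; P(defective|M4) = 0.142.
Prior × likelihood for each source: 0.31·0.114=0.03534, 0.5·0.269=0.1345, 0.12·0.239=0.02868, 0.07·0.142=0.009940. Summing gives P(defective) = 0.20846.
P(Machine 4 | defective) = 0.009940 / 0.20846 = 0.048.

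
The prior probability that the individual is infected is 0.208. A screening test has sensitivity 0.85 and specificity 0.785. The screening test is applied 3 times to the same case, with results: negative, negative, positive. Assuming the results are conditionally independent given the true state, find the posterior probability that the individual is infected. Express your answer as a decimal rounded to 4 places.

Posterior P(H) ≈ 0.0365

With H the event that the individual is infected, the joint likelihood of the observed sequence is P(data|H) = 0.15·0.15·0.85 = 0.019125 and P(data|¬H) = 0.785·0.785·0.215 = 0.13249.
Bayes: P(H|data) = 0.208·0.019125 / (0.208·0.019125 + 0.792·0.13249) = 0.0039780/0.10891 = 0.0365.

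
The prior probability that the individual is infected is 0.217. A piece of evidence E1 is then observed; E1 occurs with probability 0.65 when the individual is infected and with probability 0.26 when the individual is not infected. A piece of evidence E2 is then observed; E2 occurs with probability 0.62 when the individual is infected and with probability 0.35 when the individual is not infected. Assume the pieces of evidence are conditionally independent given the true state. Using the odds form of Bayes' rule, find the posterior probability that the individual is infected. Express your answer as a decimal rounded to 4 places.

Prior odds = 0.217/(1−0.217) = 0.27714.
Likelihood ratio for E1 = 0.65/0.26 = 2.5000.
Likelihood ratio for E2 = 0.62/0.35 = 1.7714.
Posterior odds = prior odds × LR₁ × LR₂ = 1.2273.
Posterior probability = odds/(1+odds) = 1.2273/2.2273 = 0.5510.

Posterior probability ≈ 0.5510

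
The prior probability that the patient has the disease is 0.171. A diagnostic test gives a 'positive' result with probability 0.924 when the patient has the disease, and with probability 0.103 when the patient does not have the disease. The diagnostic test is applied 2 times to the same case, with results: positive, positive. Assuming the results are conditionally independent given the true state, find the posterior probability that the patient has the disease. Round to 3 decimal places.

Posterior P(H) ≈ 0.943

With H the event that the patient has the disease, the joint likelihood of the observed sequence is P(data|H) = 0.924·0.924 = 0.85378 and P(data|¬H) = 0.103·0.103 = 0.010609.
Bayes: P(H|data) = 0.171·0.85378 / (0.171·0.85378 + 0.829·0.010609) = 0.14600/0.15479 = 0.9432.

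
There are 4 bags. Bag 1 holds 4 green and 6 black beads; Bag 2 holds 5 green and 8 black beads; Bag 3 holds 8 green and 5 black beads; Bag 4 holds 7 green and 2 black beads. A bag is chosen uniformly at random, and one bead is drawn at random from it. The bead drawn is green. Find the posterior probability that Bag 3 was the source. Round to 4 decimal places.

P(green|Bag 1) = 0.4; P(green|Bag 2) = 0.3846; P(green|Bag 3) = 0.6154; P(green|Bag 4) = 0.7778.
Prior × likelihood for each source: 0.25·0.4=0.1000, 0.25·0.3846=0.09615, 0.25·0.6154=0.1538, 0.25·0.7778=0.1944. Summing gives P(green) = 0.54444.
P(Bag 3 | green) = 0.1538 / 0.54444 = 0.2826.

Posterior probability ≈ 0.2826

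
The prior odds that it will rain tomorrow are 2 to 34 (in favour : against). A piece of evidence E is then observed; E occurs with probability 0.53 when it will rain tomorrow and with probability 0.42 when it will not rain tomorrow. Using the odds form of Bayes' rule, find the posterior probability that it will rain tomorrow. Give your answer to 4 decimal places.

Prior odds = 2/34 = 0.058824. In log-odds, ln(0.058824) = -2.8332.
Add log likelihood ratio: ln(1.2619) = 0.23262.
Posterior log-odds = -2.6006, so posterior odds = exp(-2.6006) = 0.074230. Converting, P(H|E) = 0.074230/1.0742 = 0.0691.

Posterior probability ≈ 0.0691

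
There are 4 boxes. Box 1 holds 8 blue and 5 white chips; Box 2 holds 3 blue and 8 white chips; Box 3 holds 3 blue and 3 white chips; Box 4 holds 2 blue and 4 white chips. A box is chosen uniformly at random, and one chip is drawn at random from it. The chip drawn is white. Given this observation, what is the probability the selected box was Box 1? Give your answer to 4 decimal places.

P(white|Box 1) = 0.3846; P(white|Box 2) = 0.7273; P(white|Box 3) = 0.5; P(white|Box 4) = 0.6667.
Prior × likelihood for each source: 0.25·0.3846=0.09615, 0.25·0.7273=0.1818, 0.25·0.5=0.1250, 0.25·0.6667=0.1667. Summing gives P(white) = 0.56964.
P(Box 1 | white) = 0.09615 / 0.56964 = 0.1688.

Posterior probability ≈ 0.1688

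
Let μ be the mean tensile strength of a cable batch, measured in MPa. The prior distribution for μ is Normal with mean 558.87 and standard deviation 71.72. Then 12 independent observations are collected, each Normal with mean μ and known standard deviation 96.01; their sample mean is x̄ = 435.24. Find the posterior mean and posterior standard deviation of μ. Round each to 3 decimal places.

Posterior mean ≈ 451.304; posterior SD ≈ 25.852

With known σ, the Normal prior is conjugate. Weight on the data is w = (n/σ²)/(n/σ² + 1/τ₀²) = 0.00130181/(0.00130181+0.00019441) = 0.87007.
Posterior mean = w·x̄ + (1−w)·μ₀ = 0.87007·435.24 + 0.12993·558.87 = 451.304. Posterior variance = 1/(0.00130181+0.00019441) = 668.350, so SD = 25.852.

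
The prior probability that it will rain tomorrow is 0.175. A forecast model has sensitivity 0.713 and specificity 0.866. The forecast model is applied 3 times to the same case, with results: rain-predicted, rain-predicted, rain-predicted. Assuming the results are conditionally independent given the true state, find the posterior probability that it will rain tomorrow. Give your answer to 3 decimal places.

Posterior P(H) ≈ 0.970

With H the event that it will rain tomorrow, the joint likelihood of the observed sequence is P(data|H) = 0.713·0.713·0.713 = 0.36247 and P(data|¬H) = 0.134·0.134·0.134 = 0.0024061.
Bayes: P(H|data) = 0.175·0.36247 / (0.175·0.36247 + 0.825·0.0024061) = 0.063432/0.065417 = 0.9697.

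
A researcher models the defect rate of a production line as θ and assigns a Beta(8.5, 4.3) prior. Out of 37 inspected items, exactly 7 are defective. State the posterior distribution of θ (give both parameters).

Posterior: Beta(15.5, 34.3)

The binomial likelihood is conjugate to the Beta prior: with 7 successes and 30 failures, the posterior is Beta(8.5+7, 4.3+30) = Beta(15.5, 34.3).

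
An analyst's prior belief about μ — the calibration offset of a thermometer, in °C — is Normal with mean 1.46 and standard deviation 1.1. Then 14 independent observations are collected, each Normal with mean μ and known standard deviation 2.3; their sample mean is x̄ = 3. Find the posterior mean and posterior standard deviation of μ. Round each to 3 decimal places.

With known σ, the Normal prior is conjugate. Weight on the data is w = (n/σ²)/(n/σ² + 1/τ₀²) = 2.64650/(2.64650+0.826446) = 0.76203.
Posterior mean = w·x̄ + (1−w)·μ₀ = 0.76203·3 + 0.23797·1.46 = 2.634. Posterior variance = 1/(2.64650+0.826446) = 0.287940, so SD = 0.537.

Posterior mean ≈ 2.634; posterior SD ≈ 0.537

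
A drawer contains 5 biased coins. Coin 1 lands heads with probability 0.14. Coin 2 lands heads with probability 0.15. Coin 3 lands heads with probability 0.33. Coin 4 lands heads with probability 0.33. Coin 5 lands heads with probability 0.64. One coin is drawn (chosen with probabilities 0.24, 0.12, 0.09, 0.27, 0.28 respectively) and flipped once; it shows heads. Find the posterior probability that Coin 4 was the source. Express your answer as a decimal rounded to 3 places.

Tabulate prior·likelihood by source: [1] prior 0.24, lik 0.14, product 0.03360; [2] prior 0.12, lik 0.15, product 0.01800; [3] prior 0.09, lik 0.33, product 0.02970; [4] prior 0.27, lik 0.33, product 0.08910; [5] prior 0.28, lik 0.64, product 0.1792.
Normalizing constant = 0.34960; the posterior for Coin 4 is its product over the sum, 0.08910/0.34960 = 0.255.

Posterior probability ≈ 0.255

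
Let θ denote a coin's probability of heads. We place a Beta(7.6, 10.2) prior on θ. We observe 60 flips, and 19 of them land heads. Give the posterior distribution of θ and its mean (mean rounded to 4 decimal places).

Posterior: Beta(26.6, 51.2); mean ≈ 0.3419

The binomial likelihood is conjugate to the Beta prior: with 19 successes and 41 failures, the posterior is Beta(7.6+19, 10.2+41) = Beta(26.6, 51.2).
Posterior mean = α/(α+β) = 26.6/77.8 = 0.3419.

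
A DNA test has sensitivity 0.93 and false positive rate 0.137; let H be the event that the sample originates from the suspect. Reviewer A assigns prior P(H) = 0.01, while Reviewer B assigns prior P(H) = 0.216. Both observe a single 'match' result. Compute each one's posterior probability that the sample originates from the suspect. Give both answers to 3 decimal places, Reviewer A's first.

Reviewer A: 0.064; Reviewer B: 0.652

The likelihood ratio for a 'match' result is 0.93/0.137 = 6.7883.
Reviewer A: prior odds 0.01/0.99 = 0.010101; posterior odds 0.068569; posterior probability 0.064.
Reviewer B: prior odds 0.216/0.784 = 0.27551; posterior odds 1.8703; posterior probability 0.652.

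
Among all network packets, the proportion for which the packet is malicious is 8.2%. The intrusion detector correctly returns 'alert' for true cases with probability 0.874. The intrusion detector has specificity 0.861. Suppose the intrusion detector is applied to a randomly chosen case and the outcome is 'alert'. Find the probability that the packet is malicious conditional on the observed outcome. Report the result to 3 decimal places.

P(H | E) ≈ 0.360

Write H for 'the packet is malicious'. Prior odds H:¬H = 0.082/0.918 = 0.089325. For the 'alert' outcome, the likelihood ratio is 0.874/0.139 = 6.2878.
Posterior odds = 0.089325 × 6.2878 = 0.56165, so P(H|E) = 0.56165/(1+0.56165) = 0.360.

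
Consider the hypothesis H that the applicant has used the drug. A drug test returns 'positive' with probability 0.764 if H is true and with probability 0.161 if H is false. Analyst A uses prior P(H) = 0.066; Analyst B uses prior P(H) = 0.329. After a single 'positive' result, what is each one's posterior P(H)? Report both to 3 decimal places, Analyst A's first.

Analyst A: 0.251; Analyst B: 0.699

P('+'|H) = 0.764, P('+'|¬H) = 0.161.
Analyst A: numerator 0.764·0.066 = 0.050424; evidence = 0.050424+0.161·0.934 = 0.20080; posterior = 0.251.
Analyst B: numerator 0.764·0.329 = 0.25136; evidence = 0.25136+0.161·0.671 = 0.35939; posterior = 0.699.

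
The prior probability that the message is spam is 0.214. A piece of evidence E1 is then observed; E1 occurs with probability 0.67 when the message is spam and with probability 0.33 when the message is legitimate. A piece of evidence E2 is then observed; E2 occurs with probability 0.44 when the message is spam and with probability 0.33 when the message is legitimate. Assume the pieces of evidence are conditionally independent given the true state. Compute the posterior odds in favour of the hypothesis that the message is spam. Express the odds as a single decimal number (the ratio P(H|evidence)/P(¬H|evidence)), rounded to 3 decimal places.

Posterior odds ≈ 0.737

Prior odds = 0.214/(1−0.214) = 0.27226.
Likelihood ratio for E1 = 0.67/0.33 = 2.0303.
Likelihood ratio for E2 = 0.44/0.33 = 1.3333.
Posterior odds = prior odds × LR₁ × LR₂ = 0.73704.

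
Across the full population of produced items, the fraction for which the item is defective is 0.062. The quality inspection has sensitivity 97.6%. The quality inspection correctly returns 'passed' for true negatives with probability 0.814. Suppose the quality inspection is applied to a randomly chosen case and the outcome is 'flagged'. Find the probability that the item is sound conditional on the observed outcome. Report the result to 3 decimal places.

Write H for 'the item is defective'. Prior odds H:¬H = 0.062/0.938 = 0.066098. For the 'flagged' outcome, the likelihood ratio is 0.976/0.186 = 5.2473.
Posterior odds = 0.066098 × 5.2473 = 0.34684, so P(H|E) = 0.34684/(1+0.34684) = 0.258. Then P(¬H|E) = 1 − 0.258 = 0.742.

P(¬H | E) ≈ 0.742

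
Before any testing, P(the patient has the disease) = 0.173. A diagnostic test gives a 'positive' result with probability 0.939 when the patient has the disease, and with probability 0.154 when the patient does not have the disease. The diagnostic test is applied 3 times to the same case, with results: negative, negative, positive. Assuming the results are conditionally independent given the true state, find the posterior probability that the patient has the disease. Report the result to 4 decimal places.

With H the event that the patient has the disease, the joint likelihood of the observed sequence is P(data|H) = 0.061·0.061·0.939 = 0.0034940 and P(data|¬H) = 0.846·0.846·0.154 = 0.11022.
Bayes: P(H|data) = 0.173·0.0034940 / (0.173·0.0034940 + 0.827·0.11022) = 0.00060447/0.091757 = 0.0066.

Posterior P(H) ≈ 0.0066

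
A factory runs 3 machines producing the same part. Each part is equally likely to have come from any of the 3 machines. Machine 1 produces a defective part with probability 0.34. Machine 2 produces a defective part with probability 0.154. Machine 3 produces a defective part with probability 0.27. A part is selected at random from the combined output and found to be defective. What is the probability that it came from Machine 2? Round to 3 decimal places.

P(defective|M1) = 0.34; P(defective|M2) = 0.154; P(defective|M3) = 0.27.
Prior × likelihood for each source: 0.333333·0.34=0.1133, 0.333333·0.154=0.05133, 0.333333·0.27=0.09000. Summing gives P(defective) = 0.25467.
P(Machine 2 | defective) = 0.05133 / 0.25467 = 0.202.

Posterior probability ≈ 0.202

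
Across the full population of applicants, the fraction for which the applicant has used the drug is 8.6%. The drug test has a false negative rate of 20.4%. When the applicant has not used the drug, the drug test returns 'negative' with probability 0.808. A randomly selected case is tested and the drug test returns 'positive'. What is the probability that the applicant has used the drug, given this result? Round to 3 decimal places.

P(H | E) ≈ 0.281

Write H for 'the applicant has used the drug'. Prior odds H:¬H = 0.086/0.914 = 0.094092. For the 'positive' outcome, the likelihood ratio is 0.796/0.192 = 4.1458.
Posterior odds = 0.094092 × 4.1458 = 0.39009, so P(H|E) = 0.39009/(1+0.39009) = 0.281.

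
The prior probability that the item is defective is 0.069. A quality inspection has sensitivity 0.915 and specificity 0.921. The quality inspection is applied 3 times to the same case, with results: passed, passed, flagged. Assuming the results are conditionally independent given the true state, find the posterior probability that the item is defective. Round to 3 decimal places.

Let H be the event that the item is defective; start with P(H) = 0.069. P('flagged'|H) = 0.915, P('flagged'|¬H) = 0.079.
Update on result 1 ('passed'): P(H) ← 0.085·0.0690 / (0.085·0.0690 + 0.921·0.9310) = 0.0058650/0.86332 = 0.0068.
Update on result 2 ('passed'): P(H) ← 0.085·0.0068 / (0.085·0.0068 + 0.921·0.9932) = 0.00057745/0.91532 = 0.0006.
Update on result 3 ('flagged'): P(H) ← 0.915·0.0006 / (0.915·0.0006 + 0.079·0.9994) = 0.00057725/0.079527 = 0.0073.

Posterior P(H) ≈ 0.007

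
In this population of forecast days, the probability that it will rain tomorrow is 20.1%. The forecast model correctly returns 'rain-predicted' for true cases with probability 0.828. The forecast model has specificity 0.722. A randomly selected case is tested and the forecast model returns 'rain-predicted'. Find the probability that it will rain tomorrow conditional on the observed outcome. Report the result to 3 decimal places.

P(H | E) ≈ 0.428

Let H be the event that it will rain tomorrow. P(H) = 0.201, so P(¬H) = 0.799. With E the 'rain-predicted' result, P(E|H) = 0.828 and P(E|¬H) = 0.278.
P(E) = 0.828·0.201 + 0.278·0.799 = 0.16643 + 0.22212 = 0.38855.
By Bayes' theorem, P(H|E) = 0.16643 / 0.38855 = 0.428.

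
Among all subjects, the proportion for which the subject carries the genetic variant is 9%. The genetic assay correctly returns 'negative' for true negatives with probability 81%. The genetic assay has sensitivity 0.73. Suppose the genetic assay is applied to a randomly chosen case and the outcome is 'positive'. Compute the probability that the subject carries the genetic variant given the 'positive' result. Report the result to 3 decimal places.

P(H | E) ≈ 0.275

Write H for 'the subject carries the genetic variant'. Prior odds H:¬H = 0.09/0.91 = 0.098901. For the 'positive' outcome, the likelihood ratio is 0.73/0.19 = 3.8421.
Posterior odds = 0.098901 × 3.8421 = 0.37999, so P(H|E) = 0.37999/(1+0.37999) = 0.275.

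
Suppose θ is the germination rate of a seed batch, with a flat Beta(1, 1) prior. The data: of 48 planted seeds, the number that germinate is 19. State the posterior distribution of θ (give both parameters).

Posterior: Beta(20, 30)

Observing 19 successes and 29 failures updates Beta(1, 1) by adding the success and failure counts to the two shape parameters: α = 1+19 = 20, β = 1+29 = 30.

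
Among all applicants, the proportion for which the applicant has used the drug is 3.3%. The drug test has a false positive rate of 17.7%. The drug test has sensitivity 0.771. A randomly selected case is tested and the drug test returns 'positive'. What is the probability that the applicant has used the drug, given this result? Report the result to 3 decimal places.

Write H for 'the applicant has used the drug'. Prior odds H:¬H = 0.033/0.967 = 0.034126. For the 'positive' outcome, the likelihood ratio is 0.771/0.177 = 4.3559.
Posterior odds = 0.034126 × 4.3559 = 0.14865, so P(H|E) = 0.14865/(1+0.14865) = 0.129.

P(H | E) ≈ 0.129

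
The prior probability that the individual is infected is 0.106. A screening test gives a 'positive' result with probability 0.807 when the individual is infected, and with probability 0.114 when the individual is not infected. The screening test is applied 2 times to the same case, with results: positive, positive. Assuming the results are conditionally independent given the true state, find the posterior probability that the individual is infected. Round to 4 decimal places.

Let H be the event that the individual is infected; start with P(H) = 0.106. P('positive'|H) = 0.807, P('positive'|¬H) = 0.114.
Update on result 1 ('positive'): P(H) ← 0.807·0.1060 / (0.807·0.1060 + 0.114·0.8940) = 0.085542/0.18746 = 0.4563.
Update on result 2 ('positive'): P(H) ← 0.807·0.4563 / (0.807·0.4563 + 0.114·0.5437) = 0.36826/0.43023 = 0.8559.

Posterior P(H) ≈ 0.8559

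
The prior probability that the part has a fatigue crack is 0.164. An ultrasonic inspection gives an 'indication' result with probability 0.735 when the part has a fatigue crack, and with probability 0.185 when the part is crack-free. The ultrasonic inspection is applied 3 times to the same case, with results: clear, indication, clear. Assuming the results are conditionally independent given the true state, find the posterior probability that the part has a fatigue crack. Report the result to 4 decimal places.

Let H be the event that the part has a fatigue crack; start with P(H) = 0.164. P('indication'|H) = 0.735, P('indication'|¬H) = 0.185.
Update on result 1 ('clear'): P(H) ← 0.265·0.1640 / (0.265·0.1640 + 0.815·0.8360) = 0.043460/0.72480 = 0.0600.
Update on result 2 ('indication'): P(H) ← 0.735·0.0600 / (0.735·0.0600 + 0.185·0.9400) = 0.044072/0.21798 = 0.2022.
Update on result 3 ('clear'): P(H) ← 0.265·0.2022 / (0.265·0.2022 + 0.815·0.7978) = 0.053579/0.70380 = 0.0761.

Posterior P(H) ≈ 0.0761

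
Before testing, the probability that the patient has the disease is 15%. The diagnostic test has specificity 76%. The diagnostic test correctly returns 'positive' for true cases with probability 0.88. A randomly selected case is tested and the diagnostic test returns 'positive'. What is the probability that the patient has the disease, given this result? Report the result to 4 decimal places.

P(H | E) ≈ 0.3929

Let H be the event that the patient has the disease. P(H) = 0.15, so P(¬H) = 0.85. With E the 'positive' result, P(E|H) = 0.88 and P(E|¬H) = 0.24.
P(E) = 0.88·0.15 + 0.24·0.85 = 0.13200 + 0.20400 = 0.33600.
By Bayes' theorem, P(H|E) = 0.13200 / 0.33600 = 0.3929.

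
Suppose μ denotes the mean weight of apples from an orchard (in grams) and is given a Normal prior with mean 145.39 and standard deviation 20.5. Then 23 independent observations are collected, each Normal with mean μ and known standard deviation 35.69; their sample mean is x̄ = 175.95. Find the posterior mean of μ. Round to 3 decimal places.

Posterior mean ≈ 172.392

With known σ, the Normal prior is conjugate. Weight on the data is w = (n/σ²)/(n/σ² + 1/τ₀²) = 0.0180565/(0.0180565+0.00237954) = 0.88356.
Posterior mean = w·x̄ + (1−w)·μ₀ = 0.88356·175.95 + 0.11644·145.39 = 172.392.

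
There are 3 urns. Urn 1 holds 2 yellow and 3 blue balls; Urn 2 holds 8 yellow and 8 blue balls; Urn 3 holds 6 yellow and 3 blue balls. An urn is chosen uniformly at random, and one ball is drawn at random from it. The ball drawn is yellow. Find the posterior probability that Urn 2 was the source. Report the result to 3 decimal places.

Tabulate prior·likelihood by source: [1] prior 0.333333, lik 0.4, product 0.1333; [2] prior 0.333333, lik 0.5, product 0.1667; [3] prior 0.333333, lik 0.6667, product 0.2222.
Normalizing constant = 0.52222; the posterior for Urn 2 is its product over the sum, 0.1667/0.52222 = 0.319.

Posterior probability ≈ 0.319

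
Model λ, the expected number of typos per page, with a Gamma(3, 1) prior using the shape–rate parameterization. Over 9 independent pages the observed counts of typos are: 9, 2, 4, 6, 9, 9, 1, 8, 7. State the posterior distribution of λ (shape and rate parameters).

The Poisson likelihood adds the total count to the shape and the number of exposure periods to the rate. Here ∑xᵢ = 55 and n = 9, so shape 3→58 and rate 1→10.

Posterior: Gamma(shape=58, rate=10)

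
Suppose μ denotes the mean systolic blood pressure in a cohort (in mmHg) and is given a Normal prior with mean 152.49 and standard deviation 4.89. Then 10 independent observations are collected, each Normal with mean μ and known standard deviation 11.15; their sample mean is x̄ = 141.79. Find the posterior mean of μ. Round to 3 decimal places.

Posterior mean ≈ 145.450

Prior precision 1/τ₀² = 1/4.89² = 0.0418198; data precision n/σ² = 10/11.15² = 0.0804360.
Posterior precision = 0.0418198 + 0.0804360 = 0.122256.
Posterior mean = (0.0418198·152.49 + 0.0804360·141.79) / 0.122256 = 145.450.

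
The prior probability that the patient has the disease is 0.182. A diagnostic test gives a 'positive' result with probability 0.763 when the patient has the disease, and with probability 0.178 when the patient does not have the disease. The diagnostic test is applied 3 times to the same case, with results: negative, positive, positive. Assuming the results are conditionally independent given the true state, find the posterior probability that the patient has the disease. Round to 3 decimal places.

Posterior P(H) ≈ 0.541

With H the event that the patient has the disease, the joint likelihood of the observed sequence is P(data|H) = 0.237·0.763·0.763 = 0.13797 and P(data|¬H) = 0.822·0.178·0.178 = 0.026044.
Bayes: P(H|data) = 0.182·0.13797 / (0.182·0.13797 + 0.818·0.026044) = 0.025111/0.046415 = 0.5410.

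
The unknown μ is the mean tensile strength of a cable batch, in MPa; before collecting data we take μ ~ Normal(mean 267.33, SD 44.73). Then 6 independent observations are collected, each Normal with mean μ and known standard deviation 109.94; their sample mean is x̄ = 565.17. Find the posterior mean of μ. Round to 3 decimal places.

With known σ, the Normal prior is conjugate. Weight on the data is w = (n/σ²)/(n/σ² + 1/τ₀²) = 0.00049641/(0.00049641+0.00049981) = 0.49829.
Posterior mean = w·x̄ + (1−w)·μ₀ = 0.49829·565.17 + 0.50171·267.33 = 415.742.

Posterior mean ≈ 415.742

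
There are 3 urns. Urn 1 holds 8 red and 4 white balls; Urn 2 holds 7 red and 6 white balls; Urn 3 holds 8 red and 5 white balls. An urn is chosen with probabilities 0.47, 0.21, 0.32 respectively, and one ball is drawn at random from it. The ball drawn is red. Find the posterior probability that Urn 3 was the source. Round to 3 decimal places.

Posterior probability ≈ 0.316

P(red|Urn 1) = 0.6667; P(red|Urn 2) = 0.5385; P(red|Urn 3) = 0.6154.
Prior × likelihood for each source: 0.47·0.6667=0.3133, 0.21·0.5385=0.1131, 0.32·0.6154=0.1969. Summing gives P(red) = 0.62333.
P(Urn 3 | red) = 0.1969 / 0.62333 = 0.316.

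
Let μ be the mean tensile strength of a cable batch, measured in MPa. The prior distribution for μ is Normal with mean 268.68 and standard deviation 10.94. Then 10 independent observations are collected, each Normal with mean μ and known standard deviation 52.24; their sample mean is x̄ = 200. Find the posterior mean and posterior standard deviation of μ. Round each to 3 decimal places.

Posterior mean ≈ 247.742; posterior SD ≈ 9.121

Prior precision 1/τ₀² = 1/10.94² = 0.00835536; data precision n/σ² = 10/52.24² = 0.00366432.
Posterior precision = 0.00835536 + 0.00366432 = 0.0120197, giving posterior SD = 1/√0.0120197 = 9.121.
Posterior mean = (0.00835536·268.68 + 0.00366432·200) / 0.0120197 = 247.742.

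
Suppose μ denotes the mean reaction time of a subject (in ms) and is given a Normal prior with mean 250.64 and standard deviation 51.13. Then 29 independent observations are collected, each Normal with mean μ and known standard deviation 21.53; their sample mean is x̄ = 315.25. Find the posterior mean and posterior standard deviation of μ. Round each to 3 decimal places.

With known σ, the Normal prior is conjugate. Weight on the data is w = (n/σ²)/(n/σ² + 1/τ₀²) = 0.0625619/(0.0625619+0.00038251) = 0.99392.
Posterior mean = w·x̄ + (1−w)·μ₀ = 0.99392·315.25 + 0.0060770·250.64 = 314.857. Posterior variance = 1/(0.0625619+0.00038251) = 15.8870, so SD = 3.986.

Posterior mean ≈ 314.857; posterior SD ≈ 3.986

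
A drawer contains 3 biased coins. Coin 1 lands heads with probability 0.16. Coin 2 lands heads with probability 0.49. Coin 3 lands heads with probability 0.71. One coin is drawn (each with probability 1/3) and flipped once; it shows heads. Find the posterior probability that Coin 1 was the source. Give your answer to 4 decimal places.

P(heads|C1) = 0.16; P(heads|C2) = 0.49; P(heads|C3) = 0.71.
Prior × likelihood for each source: 0.333333·0.16=0.05333, 0.333333·0.49=0.1633, 0.333333·0.71=0.2367. Summing gives P(heads) = 0.45333.
P(Coin 1 | heads) = 0.05333 / 0.45333 = 0.1176.

Posterior probability ≈ 0.1176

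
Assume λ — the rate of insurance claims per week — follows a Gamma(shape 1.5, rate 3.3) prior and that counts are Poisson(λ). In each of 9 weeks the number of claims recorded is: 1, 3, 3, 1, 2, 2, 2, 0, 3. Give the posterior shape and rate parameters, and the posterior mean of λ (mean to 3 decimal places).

Posterior: Gamma(shape=18.5, rate=12.3); mean ≈ 1.504

Total count ∑xᵢ = 17 over n = 9 weeks.
Gamma is conjugate to the Poisson likelihood: posterior is Gamma(shape = 1.5+17 = 18.5, rate = 3.3+9 = 12.3).
Posterior mean = shape/rate = 18.5/12.3 = 1.504.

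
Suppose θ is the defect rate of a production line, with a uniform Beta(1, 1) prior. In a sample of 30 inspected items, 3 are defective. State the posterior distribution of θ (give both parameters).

The binomial likelihood is conjugate to the Beta prior: with 3 successes and 27 failures, the posterior is Beta(1+3, 1+27) = Beta(4, 28).

Posterior: Beta(4, 28)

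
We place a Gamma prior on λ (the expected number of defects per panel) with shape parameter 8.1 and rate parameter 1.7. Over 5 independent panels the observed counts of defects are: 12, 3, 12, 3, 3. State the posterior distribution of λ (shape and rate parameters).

Total count ∑xᵢ = 33 over n = 5 panels.
Gamma is conjugate to the Poisson likelihood: posterior is Gamma(shape = 8.1+33 = 41.1, rate = 1.7+5 = 6.7).

Posterior: Gamma(shape=41.1, rate=6.7)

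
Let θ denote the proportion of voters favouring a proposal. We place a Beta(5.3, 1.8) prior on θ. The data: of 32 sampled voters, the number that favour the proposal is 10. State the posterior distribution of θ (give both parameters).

Posterior: Beta(15.3, 23.8)

The binomial likelihood is conjugate to the Beta prior: with 10 successes and 22 failures, the posterior is Beta(5.3+10, 1.8+22) = Beta(15.3, 23.8).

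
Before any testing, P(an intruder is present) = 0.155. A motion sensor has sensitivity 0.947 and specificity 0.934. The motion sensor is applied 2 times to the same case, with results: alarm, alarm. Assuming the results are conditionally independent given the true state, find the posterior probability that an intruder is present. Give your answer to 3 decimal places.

With H the event that an intruder is present, the joint likelihood of the observed sequence is P(data|H) = 0.947·0.947 = 0.89681 and P(data|¬H) = 0.066·0.066 = 0.0043560.
Bayes: P(H|data) = 0.155·0.89681 / (0.155·0.89681 + 0.845·0.0043560) = 0.13901/0.14269 = 0.9742.

Posterior P(H) ≈ 0.974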